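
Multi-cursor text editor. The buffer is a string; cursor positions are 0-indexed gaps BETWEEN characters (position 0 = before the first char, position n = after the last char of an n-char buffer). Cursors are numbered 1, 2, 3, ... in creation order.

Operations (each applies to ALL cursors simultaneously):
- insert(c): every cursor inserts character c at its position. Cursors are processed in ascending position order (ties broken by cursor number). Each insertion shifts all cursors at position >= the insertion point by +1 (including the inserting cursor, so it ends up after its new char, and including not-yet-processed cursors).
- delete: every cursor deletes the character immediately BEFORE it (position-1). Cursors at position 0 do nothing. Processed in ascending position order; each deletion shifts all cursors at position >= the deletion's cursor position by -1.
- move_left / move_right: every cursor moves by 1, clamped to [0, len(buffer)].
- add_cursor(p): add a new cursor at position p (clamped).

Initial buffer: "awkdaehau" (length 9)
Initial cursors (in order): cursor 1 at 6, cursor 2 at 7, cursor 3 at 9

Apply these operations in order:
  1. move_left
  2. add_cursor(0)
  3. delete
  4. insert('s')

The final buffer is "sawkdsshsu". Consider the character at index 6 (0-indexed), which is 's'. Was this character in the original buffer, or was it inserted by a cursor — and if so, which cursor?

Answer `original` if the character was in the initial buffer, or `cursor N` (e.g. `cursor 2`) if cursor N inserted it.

Answer: cursor 2

Derivation:
After op 1 (move_left): buffer="awkdaehau" (len 9), cursors c1@5 c2@6 c3@8, authorship .........
After op 2 (add_cursor(0)): buffer="awkdaehau" (len 9), cursors c4@0 c1@5 c2@6 c3@8, authorship .........
After op 3 (delete): buffer="awkdhu" (len 6), cursors c4@0 c1@4 c2@4 c3@5, authorship ......
After op 4 (insert('s')): buffer="sawkdsshsu" (len 10), cursors c4@1 c1@7 c2@7 c3@9, authorship 4....12.3.
Authorship (.=original, N=cursor N): 4 . . . . 1 2 . 3 .
Index 6: author = 2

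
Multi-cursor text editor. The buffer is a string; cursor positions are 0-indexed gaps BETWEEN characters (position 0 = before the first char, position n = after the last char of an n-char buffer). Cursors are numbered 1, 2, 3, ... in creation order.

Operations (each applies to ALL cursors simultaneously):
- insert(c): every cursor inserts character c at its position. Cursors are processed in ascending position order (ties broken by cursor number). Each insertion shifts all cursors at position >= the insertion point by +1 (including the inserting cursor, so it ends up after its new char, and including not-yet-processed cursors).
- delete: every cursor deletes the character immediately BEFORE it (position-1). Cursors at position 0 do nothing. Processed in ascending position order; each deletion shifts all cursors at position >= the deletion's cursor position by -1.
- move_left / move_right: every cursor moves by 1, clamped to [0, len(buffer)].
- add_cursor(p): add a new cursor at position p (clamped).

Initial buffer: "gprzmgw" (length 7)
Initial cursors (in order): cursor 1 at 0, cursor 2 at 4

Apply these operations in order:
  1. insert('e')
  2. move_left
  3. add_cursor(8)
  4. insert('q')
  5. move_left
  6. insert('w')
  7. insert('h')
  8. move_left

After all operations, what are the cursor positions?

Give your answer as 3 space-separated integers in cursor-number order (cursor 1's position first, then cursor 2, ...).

After op 1 (insert('e')): buffer="egprzemgw" (len 9), cursors c1@1 c2@6, authorship 1....2...
After op 2 (move_left): buffer="egprzemgw" (len 9), cursors c1@0 c2@5, authorship 1....2...
After op 3 (add_cursor(8)): buffer="egprzemgw" (len 9), cursors c1@0 c2@5 c3@8, authorship 1....2...
After op 4 (insert('q')): buffer="qegprzqemgqw" (len 12), cursors c1@1 c2@7 c3@11, authorship 11....22..3.
After op 5 (move_left): buffer="qegprzqemgqw" (len 12), cursors c1@0 c2@6 c3@10, authorship 11....22..3.
After op 6 (insert('w')): buffer="wqegprzwqemgwqw" (len 15), cursors c1@1 c2@8 c3@13, authorship 111....222..33.
After op 7 (insert('h')): buffer="whqegprzwhqemgwhqw" (len 18), cursors c1@2 c2@10 c3@16, authorship 1111....2222..333.
After op 8 (move_left): buffer="whqegprzwhqemgwhqw" (len 18), cursors c1@1 c2@9 c3@15, authorship 1111....2222..333.

Answer: 1 9 15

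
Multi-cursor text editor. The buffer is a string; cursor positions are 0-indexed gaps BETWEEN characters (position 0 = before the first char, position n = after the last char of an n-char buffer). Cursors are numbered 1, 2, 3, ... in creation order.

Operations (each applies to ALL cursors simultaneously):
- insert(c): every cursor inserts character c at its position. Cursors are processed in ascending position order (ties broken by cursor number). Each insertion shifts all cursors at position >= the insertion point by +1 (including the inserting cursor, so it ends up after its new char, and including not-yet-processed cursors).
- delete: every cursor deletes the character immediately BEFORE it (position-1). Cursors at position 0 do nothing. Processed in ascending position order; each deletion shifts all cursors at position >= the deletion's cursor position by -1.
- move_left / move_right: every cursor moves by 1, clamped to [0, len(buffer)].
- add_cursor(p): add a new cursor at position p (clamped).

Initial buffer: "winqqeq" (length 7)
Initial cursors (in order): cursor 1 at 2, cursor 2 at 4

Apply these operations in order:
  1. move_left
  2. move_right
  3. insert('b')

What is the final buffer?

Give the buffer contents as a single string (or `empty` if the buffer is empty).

Answer: wibnqbqeq

Derivation:
After op 1 (move_left): buffer="winqqeq" (len 7), cursors c1@1 c2@3, authorship .......
After op 2 (move_right): buffer="winqqeq" (len 7), cursors c1@2 c2@4, authorship .......
After op 3 (insert('b')): buffer="wibnqbqeq" (len 9), cursors c1@3 c2@6, authorship ..1..2...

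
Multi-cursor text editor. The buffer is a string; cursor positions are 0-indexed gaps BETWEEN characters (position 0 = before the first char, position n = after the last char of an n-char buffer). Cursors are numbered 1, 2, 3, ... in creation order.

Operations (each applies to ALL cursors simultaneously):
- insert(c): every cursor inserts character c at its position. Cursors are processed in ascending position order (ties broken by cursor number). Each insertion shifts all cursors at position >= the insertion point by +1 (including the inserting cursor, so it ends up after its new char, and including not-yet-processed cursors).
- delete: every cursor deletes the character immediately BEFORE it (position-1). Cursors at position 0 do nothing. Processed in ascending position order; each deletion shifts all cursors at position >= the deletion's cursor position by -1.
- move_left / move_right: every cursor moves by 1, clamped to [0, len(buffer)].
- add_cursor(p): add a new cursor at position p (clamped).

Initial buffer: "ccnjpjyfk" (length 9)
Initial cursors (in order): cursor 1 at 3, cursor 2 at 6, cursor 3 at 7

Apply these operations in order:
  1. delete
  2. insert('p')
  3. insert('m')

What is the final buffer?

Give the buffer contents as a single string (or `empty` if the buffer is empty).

After op 1 (delete): buffer="ccjpfk" (len 6), cursors c1@2 c2@4 c3@4, authorship ......
After op 2 (insert('p')): buffer="ccpjpppfk" (len 9), cursors c1@3 c2@7 c3@7, authorship ..1..23..
After op 3 (insert('m')): buffer="ccpmjpppmmfk" (len 12), cursors c1@4 c2@10 c3@10, authorship ..11..2323..

Answer: ccpmjpppmmfk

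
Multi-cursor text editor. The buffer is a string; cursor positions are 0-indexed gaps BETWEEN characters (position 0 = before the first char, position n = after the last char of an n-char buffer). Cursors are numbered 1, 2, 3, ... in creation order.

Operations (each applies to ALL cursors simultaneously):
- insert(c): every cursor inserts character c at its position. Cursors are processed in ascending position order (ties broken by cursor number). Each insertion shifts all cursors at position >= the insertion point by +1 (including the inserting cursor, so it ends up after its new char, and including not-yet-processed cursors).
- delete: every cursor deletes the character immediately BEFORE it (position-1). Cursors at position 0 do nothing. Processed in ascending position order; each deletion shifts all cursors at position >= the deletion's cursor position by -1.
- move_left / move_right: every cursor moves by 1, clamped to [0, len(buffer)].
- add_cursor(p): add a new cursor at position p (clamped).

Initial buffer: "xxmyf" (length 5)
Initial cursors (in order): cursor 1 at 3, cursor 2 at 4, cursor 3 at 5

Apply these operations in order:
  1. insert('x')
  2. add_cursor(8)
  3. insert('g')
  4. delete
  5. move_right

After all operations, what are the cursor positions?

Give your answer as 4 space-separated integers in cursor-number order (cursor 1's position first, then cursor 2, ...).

Answer: 5 7 8 8

Derivation:
After op 1 (insert('x')): buffer="xxmxyxfx" (len 8), cursors c1@4 c2@6 c3@8, authorship ...1.2.3
After op 2 (add_cursor(8)): buffer="xxmxyxfx" (len 8), cursors c1@4 c2@6 c3@8 c4@8, authorship ...1.2.3
After op 3 (insert('g')): buffer="xxmxgyxgfxgg" (len 12), cursors c1@5 c2@8 c3@12 c4@12, authorship ...11.22.334
After op 4 (delete): buffer="xxmxyxfx" (len 8), cursors c1@4 c2@6 c3@8 c4@8, authorship ...1.2.3
After op 5 (move_right): buffer="xxmxyxfx" (len 8), cursors c1@5 c2@7 c3@8 c4@8, authorship ...1.2.3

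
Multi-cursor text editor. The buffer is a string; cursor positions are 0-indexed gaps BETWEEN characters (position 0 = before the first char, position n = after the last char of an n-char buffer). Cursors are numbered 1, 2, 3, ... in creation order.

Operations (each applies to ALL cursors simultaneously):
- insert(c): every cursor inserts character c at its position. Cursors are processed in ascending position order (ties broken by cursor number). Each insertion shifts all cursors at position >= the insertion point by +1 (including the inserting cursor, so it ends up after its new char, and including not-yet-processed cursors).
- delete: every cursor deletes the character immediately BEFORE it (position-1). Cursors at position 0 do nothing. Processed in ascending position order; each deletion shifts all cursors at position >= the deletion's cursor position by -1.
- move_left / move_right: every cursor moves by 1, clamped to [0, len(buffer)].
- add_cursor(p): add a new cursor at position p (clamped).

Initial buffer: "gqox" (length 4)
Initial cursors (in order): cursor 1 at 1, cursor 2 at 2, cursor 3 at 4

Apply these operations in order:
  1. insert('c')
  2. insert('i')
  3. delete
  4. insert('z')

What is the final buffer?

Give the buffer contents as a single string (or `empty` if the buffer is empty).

Answer: gczqczoxcz

Derivation:
After op 1 (insert('c')): buffer="gcqcoxc" (len 7), cursors c1@2 c2@4 c3@7, authorship .1.2..3
After op 2 (insert('i')): buffer="gciqcioxci" (len 10), cursors c1@3 c2@6 c3@10, authorship .11.22..33
After op 3 (delete): buffer="gcqcoxc" (len 7), cursors c1@2 c2@4 c3@7, authorship .1.2..3
After op 4 (insert('z')): buffer="gczqczoxcz" (len 10), cursors c1@3 c2@6 c3@10, authorship .11.22..33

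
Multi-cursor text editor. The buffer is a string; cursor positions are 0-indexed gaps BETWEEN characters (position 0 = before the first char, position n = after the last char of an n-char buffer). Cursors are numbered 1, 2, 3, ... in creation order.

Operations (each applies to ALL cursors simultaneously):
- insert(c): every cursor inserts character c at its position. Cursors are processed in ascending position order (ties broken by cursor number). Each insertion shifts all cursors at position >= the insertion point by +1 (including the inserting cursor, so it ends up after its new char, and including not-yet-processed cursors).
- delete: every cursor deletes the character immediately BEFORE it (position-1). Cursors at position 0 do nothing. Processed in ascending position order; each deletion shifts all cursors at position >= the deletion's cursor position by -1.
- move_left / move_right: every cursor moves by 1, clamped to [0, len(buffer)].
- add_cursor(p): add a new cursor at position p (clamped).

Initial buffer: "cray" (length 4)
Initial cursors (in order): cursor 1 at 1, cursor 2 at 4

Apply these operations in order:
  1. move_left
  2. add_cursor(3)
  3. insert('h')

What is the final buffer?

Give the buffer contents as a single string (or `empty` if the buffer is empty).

After op 1 (move_left): buffer="cray" (len 4), cursors c1@0 c2@3, authorship ....
After op 2 (add_cursor(3)): buffer="cray" (len 4), cursors c1@0 c2@3 c3@3, authorship ....
After op 3 (insert('h')): buffer="hcrahhy" (len 7), cursors c1@1 c2@6 c3@6, authorship 1...23.

Answer: hcrahhy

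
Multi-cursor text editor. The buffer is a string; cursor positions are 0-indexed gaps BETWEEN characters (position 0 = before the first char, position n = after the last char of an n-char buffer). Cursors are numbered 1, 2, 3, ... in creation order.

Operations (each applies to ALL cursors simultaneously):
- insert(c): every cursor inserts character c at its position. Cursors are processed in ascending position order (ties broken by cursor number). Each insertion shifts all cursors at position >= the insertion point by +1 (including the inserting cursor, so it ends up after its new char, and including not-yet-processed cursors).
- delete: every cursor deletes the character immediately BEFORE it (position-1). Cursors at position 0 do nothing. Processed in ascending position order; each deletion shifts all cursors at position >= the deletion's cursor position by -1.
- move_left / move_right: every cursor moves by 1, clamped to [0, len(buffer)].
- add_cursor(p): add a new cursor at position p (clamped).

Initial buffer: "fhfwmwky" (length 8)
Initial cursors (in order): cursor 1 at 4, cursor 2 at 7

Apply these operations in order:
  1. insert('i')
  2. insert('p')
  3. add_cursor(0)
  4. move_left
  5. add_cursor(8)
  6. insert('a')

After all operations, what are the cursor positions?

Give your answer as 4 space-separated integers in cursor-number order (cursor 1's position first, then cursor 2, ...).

Answer: 7 14 1 11

Derivation:
After op 1 (insert('i')): buffer="fhfwimwkiy" (len 10), cursors c1@5 c2@9, authorship ....1...2.
After op 2 (insert('p')): buffer="fhfwipmwkipy" (len 12), cursors c1@6 c2@11, authorship ....11...22.
After op 3 (add_cursor(0)): buffer="fhfwipmwkipy" (len 12), cursors c3@0 c1@6 c2@11, authorship ....11...22.
After op 4 (move_left): buffer="fhfwipmwkipy" (len 12), cursors c3@0 c1@5 c2@10, authorship ....11...22.
After op 5 (add_cursor(8)): buffer="fhfwipmwkipy" (len 12), cursors c3@0 c1@5 c4@8 c2@10, authorship ....11...22.
After op 6 (insert('a')): buffer="afhfwiapmwakiapy" (len 16), cursors c3@1 c1@7 c4@11 c2@14, authorship 3....111..4.222.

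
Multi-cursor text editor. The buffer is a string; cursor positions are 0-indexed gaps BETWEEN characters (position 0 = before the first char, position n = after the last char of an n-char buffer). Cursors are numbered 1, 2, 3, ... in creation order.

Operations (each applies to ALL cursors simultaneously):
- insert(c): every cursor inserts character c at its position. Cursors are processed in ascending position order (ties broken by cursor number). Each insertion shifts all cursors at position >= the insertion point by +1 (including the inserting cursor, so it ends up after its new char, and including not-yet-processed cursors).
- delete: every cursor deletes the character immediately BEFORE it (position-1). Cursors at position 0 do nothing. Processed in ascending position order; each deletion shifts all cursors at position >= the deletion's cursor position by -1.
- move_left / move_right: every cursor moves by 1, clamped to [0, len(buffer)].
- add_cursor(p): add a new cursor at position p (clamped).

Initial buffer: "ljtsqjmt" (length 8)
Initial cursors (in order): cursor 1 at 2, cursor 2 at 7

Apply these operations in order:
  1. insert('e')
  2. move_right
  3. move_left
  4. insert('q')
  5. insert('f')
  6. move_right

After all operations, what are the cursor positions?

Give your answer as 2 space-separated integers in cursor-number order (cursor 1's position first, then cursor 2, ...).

Answer: 6 14

Derivation:
After op 1 (insert('e')): buffer="ljetsqjmet" (len 10), cursors c1@3 c2@9, authorship ..1.....2.
After op 2 (move_right): buffer="ljetsqjmet" (len 10), cursors c1@4 c2@10, authorship ..1.....2.
After op 3 (move_left): buffer="ljetsqjmet" (len 10), cursors c1@3 c2@9, authorship ..1.....2.
After op 4 (insert('q')): buffer="ljeqtsqjmeqt" (len 12), cursors c1@4 c2@11, authorship ..11.....22.
After op 5 (insert('f')): buffer="ljeqftsqjmeqft" (len 14), cursors c1@5 c2@13, authorship ..111.....222.
After op 6 (move_right): buffer="ljeqftsqjmeqft" (len 14), cursors c1@6 c2@14, authorship ..111.....222.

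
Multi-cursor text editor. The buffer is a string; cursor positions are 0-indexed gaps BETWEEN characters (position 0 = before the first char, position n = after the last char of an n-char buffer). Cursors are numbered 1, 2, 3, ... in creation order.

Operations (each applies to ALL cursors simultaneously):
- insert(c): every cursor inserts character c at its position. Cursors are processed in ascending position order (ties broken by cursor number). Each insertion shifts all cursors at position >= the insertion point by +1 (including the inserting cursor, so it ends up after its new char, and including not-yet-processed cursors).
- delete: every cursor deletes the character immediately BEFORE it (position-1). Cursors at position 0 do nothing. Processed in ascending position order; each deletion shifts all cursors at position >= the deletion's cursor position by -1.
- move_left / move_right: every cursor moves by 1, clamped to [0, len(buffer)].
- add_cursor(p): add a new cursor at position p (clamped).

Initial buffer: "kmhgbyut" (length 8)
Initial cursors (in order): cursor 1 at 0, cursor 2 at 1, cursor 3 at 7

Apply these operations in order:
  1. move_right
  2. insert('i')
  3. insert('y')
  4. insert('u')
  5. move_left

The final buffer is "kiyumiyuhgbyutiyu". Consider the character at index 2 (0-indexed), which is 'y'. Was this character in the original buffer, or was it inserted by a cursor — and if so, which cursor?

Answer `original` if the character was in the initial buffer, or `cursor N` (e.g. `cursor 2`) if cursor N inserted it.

Answer: cursor 1

Derivation:
After op 1 (move_right): buffer="kmhgbyut" (len 8), cursors c1@1 c2@2 c3@8, authorship ........
After op 2 (insert('i')): buffer="kimihgbyuti" (len 11), cursors c1@2 c2@4 c3@11, authorship .1.2......3
After op 3 (insert('y')): buffer="kiymiyhgbyutiy" (len 14), cursors c1@3 c2@6 c3@14, authorship .11.22......33
After op 4 (insert('u')): buffer="kiyumiyuhgbyutiyu" (len 17), cursors c1@4 c2@8 c3@17, authorship .111.222......333
After op 5 (move_left): buffer="kiyumiyuhgbyutiyu" (len 17), cursors c1@3 c2@7 c3@16, authorship .111.222......333
Authorship (.=original, N=cursor N): . 1 1 1 . 2 2 2 . . . . . . 3 3 3
Index 2: author = 1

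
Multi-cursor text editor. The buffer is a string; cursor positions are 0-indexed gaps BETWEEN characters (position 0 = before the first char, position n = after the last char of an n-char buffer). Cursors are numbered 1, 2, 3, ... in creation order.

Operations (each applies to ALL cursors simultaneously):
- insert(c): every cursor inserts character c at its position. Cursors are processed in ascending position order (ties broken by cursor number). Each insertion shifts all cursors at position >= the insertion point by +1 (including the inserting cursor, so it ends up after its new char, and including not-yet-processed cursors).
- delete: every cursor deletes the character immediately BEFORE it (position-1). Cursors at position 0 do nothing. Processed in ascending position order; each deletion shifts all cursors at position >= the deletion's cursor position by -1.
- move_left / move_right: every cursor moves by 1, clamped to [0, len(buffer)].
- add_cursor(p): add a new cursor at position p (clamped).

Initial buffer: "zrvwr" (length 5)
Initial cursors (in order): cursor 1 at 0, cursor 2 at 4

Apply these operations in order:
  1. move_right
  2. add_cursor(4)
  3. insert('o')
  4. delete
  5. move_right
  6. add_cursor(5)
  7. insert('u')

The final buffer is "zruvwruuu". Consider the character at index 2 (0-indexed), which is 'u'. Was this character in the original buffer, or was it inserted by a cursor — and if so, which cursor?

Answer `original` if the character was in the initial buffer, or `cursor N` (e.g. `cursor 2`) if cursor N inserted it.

Answer: cursor 1

Derivation:
After op 1 (move_right): buffer="zrvwr" (len 5), cursors c1@1 c2@5, authorship .....
After op 2 (add_cursor(4)): buffer="zrvwr" (len 5), cursors c1@1 c3@4 c2@5, authorship .....
After op 3 (insert('o')): buffer="zorvworo" (len 8), cursors c1@2 c3@6 c2@8, authorship .1...3.2
After op 4 (delete): buffer="zrvwr" (len 5), cursors c1@1 c3@4 c2@5, authorship .....
After op 5 (move_right): buffer="zrvwr" (len 5), cursors c1@2 c2@5 c3@5, authorship .....
After op 6 (add_cursor(5)): buffer="zrvwr" (len 5), cursors c1@2 c2@5 c3@5 c4@5, authorship .....
After op 7 (insert('u')): buffer="zruvwruuu" (len 9), cursors c1@3 c2@9 c3@9 c4@9, authorship ..1...234
Authorship (.=original, N=cursor N): . . 1 . . . 2 3 4
Index 2: author = 1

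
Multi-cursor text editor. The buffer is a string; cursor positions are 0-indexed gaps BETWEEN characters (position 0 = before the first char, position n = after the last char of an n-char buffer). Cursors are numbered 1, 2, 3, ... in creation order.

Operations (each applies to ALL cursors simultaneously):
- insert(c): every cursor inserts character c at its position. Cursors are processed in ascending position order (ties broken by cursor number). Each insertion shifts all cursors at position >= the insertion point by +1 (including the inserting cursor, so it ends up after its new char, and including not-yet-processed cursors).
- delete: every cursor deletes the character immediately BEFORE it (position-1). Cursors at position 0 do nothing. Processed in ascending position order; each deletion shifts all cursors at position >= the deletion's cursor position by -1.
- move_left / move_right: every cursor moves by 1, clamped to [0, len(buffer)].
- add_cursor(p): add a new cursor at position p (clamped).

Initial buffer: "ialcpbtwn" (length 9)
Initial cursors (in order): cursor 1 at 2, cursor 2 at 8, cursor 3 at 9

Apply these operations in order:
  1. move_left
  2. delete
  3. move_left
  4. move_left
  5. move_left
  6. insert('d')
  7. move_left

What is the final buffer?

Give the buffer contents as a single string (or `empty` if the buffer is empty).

Answer: dalddcpbn

Derivation:
After op 1 (move_left): buffer="ialcpbtwn" (len 9), cursors c1@1 c2@7 c3@8, authorship .........
After op 2 (delete): buffer="alcpbn" (len 6), cursors c1@0 c2@5 c3@5, authorship ......
After op 3 (move_left): buffer="alcpbn" (len 6), cursors c1@0 c2@4 c3@4, authorship ......
After op 4 (move_left): buffer="alcpbn" (len 6), cursors c1@0 c2@3 c3@3, authorship ......
After op 5 (move_left): buffer="alcpbn" (len 6), cursors c1@0 c2@2 c3@2, authorship ......
After op 6 (insert('d')): buffer="dalddcpbn" (len 9), cursors c1@1 c2@5 c3@5, authorship 1..23....
After op 7 (move_left): buffer="dalddcpbn" (len 9), cursors c1@0 c2@4 c3@4, authorship 1..23....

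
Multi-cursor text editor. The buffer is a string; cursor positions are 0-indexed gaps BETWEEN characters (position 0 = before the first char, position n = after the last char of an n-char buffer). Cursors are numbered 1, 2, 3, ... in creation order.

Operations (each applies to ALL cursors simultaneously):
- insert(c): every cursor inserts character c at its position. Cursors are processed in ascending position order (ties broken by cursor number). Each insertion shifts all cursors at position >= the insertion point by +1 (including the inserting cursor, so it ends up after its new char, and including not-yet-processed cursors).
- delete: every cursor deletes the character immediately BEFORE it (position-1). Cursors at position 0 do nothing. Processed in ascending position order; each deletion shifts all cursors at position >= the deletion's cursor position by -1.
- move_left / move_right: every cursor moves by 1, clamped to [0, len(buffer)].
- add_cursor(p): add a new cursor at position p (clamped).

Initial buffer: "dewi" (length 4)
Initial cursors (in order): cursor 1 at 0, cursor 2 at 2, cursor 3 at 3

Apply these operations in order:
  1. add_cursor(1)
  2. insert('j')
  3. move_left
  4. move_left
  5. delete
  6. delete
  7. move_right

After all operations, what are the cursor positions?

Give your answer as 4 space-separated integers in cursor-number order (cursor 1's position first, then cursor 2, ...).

After op 1 (add_cursor(1)): buffer="dewi" (len 4), cursors c1@0 c4@1 c2@2 c3@3, authorship ....
After op 2 (insert('j')): buffer="jdjejwji" (len 8), cursors c1@1 c4@3 c2@5 c3@7, authorship 1.4.2.3.
After op 3 (move_left): buffer="jdjejwji" (len 8), cursors c1@0 c4@2 c2@4 c3@6, authorship 1.4.2.3.
After op 4 (move_left): buffer="jdjejwji" (len 8), cursors c1@0 c4@1 c2@3 c3@5, authorship 1.4.2.3.
After op 5 (delete): buffer="dewji" (len 5), cursors c1@0 c4@0 c2@1 c3@2, authorship ...3.
After op 6 (delete): buffer="wji" (len 3), cursors c1@0 c2@0 c3@0 c4@0, authorship .3.
After op 7 (move_right): buffer="wji" (len 3), cursors c1@1 c2@1 c3@1 c4@1, authorship .3.

Answer: 1 1 1 1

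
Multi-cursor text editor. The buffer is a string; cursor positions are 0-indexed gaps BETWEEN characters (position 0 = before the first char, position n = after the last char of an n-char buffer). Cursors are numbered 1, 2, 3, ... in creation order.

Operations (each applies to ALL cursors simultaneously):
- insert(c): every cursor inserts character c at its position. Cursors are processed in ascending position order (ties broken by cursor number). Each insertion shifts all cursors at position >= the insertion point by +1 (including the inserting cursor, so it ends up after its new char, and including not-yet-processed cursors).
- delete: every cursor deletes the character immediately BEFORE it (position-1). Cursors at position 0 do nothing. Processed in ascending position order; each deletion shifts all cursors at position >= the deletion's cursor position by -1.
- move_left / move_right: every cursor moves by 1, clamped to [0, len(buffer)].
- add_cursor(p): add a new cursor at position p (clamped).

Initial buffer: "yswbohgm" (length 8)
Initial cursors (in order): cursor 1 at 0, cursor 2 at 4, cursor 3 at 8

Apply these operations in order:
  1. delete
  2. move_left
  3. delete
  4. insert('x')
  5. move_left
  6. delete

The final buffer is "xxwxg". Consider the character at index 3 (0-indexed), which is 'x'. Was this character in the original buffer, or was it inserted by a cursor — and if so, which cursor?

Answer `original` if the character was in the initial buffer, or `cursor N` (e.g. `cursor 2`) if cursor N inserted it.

After op 1 (delete): buffer="yswohg" (len 6), cursors c1@0 c2@3 c3@6, authorship ......
After op 2 (move_left): buffer="yswohg" (len 6), cursors c1@0 c2@2 c3@5, authorship ......
After op 3 (delete): buffer="ywog" (len 4), cursors c1@0 c2@1 c3@3, authorship ....
After op 4 (insert('x')): buffer="xyxwoxg" (len 7), cursors c1@1 c2@3 c3@6, authorship 1.2..3.
After op 5 (move_left): buffer="xyxwoxg" (len 7), cursors c1@0 c2@2 c3@5, authorship 1.2..3.
After op 6 (delete): buffer="xxwxg" (len 5), cursors c1@0 c2@1 c3@3, authorship 12.3.
Authorship (.=original, N=cursor N): 1 2 . 3 .
Index 3: author = 3

Answer: cursor 3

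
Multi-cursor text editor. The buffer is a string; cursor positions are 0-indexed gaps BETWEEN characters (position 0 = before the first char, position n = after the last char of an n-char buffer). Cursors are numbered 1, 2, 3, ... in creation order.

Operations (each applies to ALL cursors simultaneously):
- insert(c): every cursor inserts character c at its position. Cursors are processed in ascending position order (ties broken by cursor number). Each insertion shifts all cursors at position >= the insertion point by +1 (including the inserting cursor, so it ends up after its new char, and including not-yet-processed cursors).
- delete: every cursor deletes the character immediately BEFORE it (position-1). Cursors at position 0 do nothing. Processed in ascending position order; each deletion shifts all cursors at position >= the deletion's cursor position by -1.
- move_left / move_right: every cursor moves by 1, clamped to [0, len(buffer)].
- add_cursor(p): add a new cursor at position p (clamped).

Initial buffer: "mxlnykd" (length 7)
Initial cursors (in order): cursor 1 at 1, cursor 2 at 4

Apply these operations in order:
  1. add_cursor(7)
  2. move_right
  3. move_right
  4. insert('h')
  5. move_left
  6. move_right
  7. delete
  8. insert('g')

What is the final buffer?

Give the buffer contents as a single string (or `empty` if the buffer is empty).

Answer: mxlgnykgdg

Derivation:
After op 1 (add_cursor(7)): buffer="mxlnykd" (len 7), cursors c1@1 c2@4 c3@7, authorship .......
After op 2 (move_right): buffer="mxlnykd" (len 7), cursors c1@2 c2@5 c3@7, authorship .......
After op 3 (move_right): buffer="mxlnykd" (len 7), cursors c1@3 c2@6 c3@7, authorship .......
After op 4 (insert('h')): buffer="mxlhnykhdh" (len 10), cursors c1@4 c2@8 c3@10, authorship ...1...2.3
After op 5 (move_left): buffer="mxlhnykhdh" (len 10), cursors c1@3 c2@7 c3@9, authorship ...1...2.3
After op 6 (move_right): buffer="mxlhnykhdh" (len 10), cursors c1@4 c2@8 c3@10, authorship ...1...2.3
After op 7 (delete): buffer="mxlnykd" (len 7), cursors c1@3 c2@6 c3@7, authorship .......
After op 8 (insert('g')): buffer="mxlgnykgdg" (len 10), cursors c1@4 c2@8 c3@10, authorship ...1...2.3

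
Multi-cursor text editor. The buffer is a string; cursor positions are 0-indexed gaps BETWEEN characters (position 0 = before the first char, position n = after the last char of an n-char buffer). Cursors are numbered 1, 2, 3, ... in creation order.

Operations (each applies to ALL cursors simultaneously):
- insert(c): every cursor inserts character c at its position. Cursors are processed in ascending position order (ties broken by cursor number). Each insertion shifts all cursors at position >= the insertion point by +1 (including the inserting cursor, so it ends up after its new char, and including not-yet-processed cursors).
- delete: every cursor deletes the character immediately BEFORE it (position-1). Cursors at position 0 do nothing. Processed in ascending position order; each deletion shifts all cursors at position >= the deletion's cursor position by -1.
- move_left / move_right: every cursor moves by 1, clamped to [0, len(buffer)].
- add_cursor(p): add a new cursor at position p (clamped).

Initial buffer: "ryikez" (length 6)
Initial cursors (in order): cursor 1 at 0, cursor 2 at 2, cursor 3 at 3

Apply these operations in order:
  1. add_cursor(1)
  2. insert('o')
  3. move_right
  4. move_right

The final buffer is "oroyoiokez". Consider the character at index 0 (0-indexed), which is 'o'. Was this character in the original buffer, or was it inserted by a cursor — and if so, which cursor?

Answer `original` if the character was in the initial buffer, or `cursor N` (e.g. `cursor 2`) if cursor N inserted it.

After op 1 (add_cursor(1)): buffer="ryikez" (len 6), cursors c1@0 c4@1 c2@2 c3@3, authorship ......
After op 2 (insert('o')): buffer="oroyoiokez" (len 10), cursors c1@1 c4@3 c2@5 c3@7, authorship 1.4.2.3...
After op 3 (move_right): buffer="oroyoiokez" (len 10), cursors c1@2 c4@4 c2@6 c3@8, authorship 1.4.2.3...
After op 4 (move_right): buffer="oroyoiokez" (len 10), cursors c1@3 c4@5 c2@7 c3@9, authorship 1.4.2.3...
Authorship (.=original, N=cursor N): 1 . 4 . 2 . 3 . . .
Index 0: author = 1

Answer: cursor 1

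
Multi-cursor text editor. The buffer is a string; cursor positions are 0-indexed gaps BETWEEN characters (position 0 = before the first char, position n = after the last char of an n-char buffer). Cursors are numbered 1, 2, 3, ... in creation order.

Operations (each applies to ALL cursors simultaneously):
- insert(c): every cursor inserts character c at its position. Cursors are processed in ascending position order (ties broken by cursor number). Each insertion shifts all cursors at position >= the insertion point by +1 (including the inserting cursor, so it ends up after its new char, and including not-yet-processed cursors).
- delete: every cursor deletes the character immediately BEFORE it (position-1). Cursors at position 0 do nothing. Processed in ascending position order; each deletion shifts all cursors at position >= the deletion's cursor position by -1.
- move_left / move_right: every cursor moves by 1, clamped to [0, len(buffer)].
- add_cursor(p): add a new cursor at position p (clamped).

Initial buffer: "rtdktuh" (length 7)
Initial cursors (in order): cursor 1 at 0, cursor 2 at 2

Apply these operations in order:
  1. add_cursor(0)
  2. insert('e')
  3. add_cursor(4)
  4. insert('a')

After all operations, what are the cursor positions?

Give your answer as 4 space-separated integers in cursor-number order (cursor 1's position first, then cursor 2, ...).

After op 1 (add_cursor(0)): buffer="rtdktuh" (len 7), cursors c1@0 c3@0 c2@2, authorship .......
After op 2 (insert('e')): buffer="eertedktuh" (len 10), cursors c1@2 c3@2 c2@5, authorship 13..2.....
After op 3 (add_cursor(4)): buffer="eertedktuh" (len 10), cursors c1@2 c3@2 c4@4 c2@5, authorship 13..2.....
After op 4 (insert('a')): buffer="eeaartaeadktuh" (len 14), cursors c1@4 c3@4 c4@7 c2@9, authorship 1313..422.....

Answer: 4 9 4 7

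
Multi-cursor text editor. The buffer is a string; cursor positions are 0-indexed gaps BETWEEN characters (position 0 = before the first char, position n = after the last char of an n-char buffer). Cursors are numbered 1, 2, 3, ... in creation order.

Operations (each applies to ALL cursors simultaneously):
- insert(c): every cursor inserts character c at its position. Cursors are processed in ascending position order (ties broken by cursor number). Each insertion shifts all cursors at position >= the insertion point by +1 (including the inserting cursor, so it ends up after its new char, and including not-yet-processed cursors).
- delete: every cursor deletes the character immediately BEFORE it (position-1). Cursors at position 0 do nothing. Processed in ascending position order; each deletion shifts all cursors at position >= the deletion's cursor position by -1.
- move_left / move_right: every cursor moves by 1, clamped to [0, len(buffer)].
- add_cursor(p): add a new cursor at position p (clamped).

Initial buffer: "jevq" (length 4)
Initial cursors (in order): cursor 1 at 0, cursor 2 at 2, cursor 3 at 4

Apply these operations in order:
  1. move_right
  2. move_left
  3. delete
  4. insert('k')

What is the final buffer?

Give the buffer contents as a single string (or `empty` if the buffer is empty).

Answer: kjkkq

Derivation:
After op 1 (move_right): buffer="jevq" (len 4), cursors c1@1 c2@3 c3@4, authorship ....
After op 2 (move_left): buffer="jevq" (len 4), cursors c1@0 c2@2 c3@3, authorship ....
After op 3 (delete): buffer="jq" (len 2), cursors c1@0 c2@1 c3@1, authorship ..
After op 4 (insert('k')): buffer="kjkkq" (len 5), cursors c1@1 c2@4 c3@4, authorship 1.23.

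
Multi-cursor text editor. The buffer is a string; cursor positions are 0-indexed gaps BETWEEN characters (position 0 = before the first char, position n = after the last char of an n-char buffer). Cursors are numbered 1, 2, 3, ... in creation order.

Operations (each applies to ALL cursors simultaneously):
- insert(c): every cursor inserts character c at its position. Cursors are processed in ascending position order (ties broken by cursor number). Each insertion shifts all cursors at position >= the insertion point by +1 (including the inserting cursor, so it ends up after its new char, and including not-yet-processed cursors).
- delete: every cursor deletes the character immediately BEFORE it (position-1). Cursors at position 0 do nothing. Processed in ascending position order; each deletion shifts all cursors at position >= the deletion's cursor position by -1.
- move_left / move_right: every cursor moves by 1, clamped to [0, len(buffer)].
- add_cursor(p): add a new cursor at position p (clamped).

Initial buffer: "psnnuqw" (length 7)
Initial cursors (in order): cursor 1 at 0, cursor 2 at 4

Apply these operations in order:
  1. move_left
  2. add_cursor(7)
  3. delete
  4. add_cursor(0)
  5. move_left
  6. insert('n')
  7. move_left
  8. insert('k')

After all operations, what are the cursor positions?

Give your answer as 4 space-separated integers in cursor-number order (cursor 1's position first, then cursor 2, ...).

After op 1 (move_left): buffer="psnnuqw" (len 7), cursors c1@0 c2@3, authorship .......
After op 2 (add_cursor(7)): buffer="psnnuqw" (len 7), cursors c1@0 c2@3 c3@7, authorship .......
After op 3 (delete): buffer="psnuq" (len 5), cursors c1@0 c2@2 c3@5, authorship .....
After op 4 (add_cursor(0)): buffer="psnuq" (len 5), cursors c1@0 c4@0 c2@2 c3@5, authorship .....
After op 5 (move_left): buffer="psnuq" (len 5), cursors c1@0 c4@0 c2@1 c3@4, authorship .....
After op 6 (insert('n')): buffer="nnpnsnunq" (len 9), cursors c1@2 c4@2 c2@4 c3@8, authorship 14.2...3.
After op 7 (move_left): buffer="nnpnsnunq" (len 9), cursors c1@1 c4@1 c2@3 c3@7, authorship 14.2...3.
After op 8 (insert('k')): buffer="nkknpknsnuknq" (len 13), cursors c1@3 c4@3 c2@6 c3@11, authorship 1144.22...33.

Answer: 3 6 11 3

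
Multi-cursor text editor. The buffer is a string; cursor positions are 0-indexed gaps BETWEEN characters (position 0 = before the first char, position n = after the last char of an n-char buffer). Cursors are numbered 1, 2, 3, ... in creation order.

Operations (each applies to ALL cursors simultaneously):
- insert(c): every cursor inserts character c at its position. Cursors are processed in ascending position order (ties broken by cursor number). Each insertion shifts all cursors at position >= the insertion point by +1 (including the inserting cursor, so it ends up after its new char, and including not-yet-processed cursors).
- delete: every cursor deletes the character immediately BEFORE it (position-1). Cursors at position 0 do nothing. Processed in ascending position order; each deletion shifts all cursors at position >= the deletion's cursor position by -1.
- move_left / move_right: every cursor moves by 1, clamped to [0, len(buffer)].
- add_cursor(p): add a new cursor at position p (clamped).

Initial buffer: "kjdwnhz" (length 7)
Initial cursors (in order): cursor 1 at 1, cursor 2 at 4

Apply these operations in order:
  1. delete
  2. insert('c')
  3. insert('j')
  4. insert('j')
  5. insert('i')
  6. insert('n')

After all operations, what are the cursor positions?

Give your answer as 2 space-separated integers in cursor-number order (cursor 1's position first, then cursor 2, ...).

Answer: 5 12

Derivation:
After op 1 (delete): buffer="jdnhz" (len 5), cursors c1@0 c2@2, authorship .....
After op 2 (insert('c')): buffer="cjdcnhz" (len 7), cursors c1@1 c2@4, authorship 1..2...
After op 3 (insert('j')): buffer="cjjdcjnhz" (len 9), cursors c1@2 c2@6, authorship 11..22...
After op 4 (insert('j')): buffer="cjjjdcjjnhz" (len 11), cursors c1@3 c2@8, authorship 111..222...
After op 5 (insert('i')): buffer="cjjijdcjjinhz" (len 13), cursors c1@4 c2@10, authorship 1111..2222...
After op 6 (insert('n')): buffer="cjjinjdcjjinnhz" (len 15), cursors c1@5 c2@12, authorship 11111..22222...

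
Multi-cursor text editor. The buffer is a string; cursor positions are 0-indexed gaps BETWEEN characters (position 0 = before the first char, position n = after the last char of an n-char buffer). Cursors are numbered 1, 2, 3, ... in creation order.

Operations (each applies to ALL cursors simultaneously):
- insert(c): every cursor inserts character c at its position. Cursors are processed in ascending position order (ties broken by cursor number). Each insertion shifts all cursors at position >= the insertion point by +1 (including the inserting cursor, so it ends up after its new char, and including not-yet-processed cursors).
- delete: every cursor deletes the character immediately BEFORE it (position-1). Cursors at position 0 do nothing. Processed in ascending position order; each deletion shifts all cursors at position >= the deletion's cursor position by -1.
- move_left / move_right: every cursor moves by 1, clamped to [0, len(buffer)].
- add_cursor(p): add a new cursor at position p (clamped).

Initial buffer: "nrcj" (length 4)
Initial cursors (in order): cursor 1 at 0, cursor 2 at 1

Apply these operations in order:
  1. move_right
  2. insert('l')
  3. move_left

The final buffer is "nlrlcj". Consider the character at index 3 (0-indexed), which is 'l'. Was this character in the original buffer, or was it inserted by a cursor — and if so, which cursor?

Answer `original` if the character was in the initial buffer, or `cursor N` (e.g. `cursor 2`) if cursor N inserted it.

After op 1 (move_right): buffer="nrcj" (len 4), cursors c1@1 c2@2, authorship ....
After op 2 (insert('l')): buffer="nlrlcj" (len 6), cursors c1@2 c2@4, authorship .1.2..
After op 3 (move_left): buffer="nlrlcj" (len 6), cursors c1@1 c2@3, authorship .1.2..
Authorship (.=original, N=cursor N): . 1 . 2 . .
Index 3: author = 2

Answer: cursor 2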